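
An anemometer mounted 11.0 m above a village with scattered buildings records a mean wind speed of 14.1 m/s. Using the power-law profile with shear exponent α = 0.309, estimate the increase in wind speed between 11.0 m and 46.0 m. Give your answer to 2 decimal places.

Power law: V₂ = V₁ · (z₂/z₁)^α = 14.1 × (4.1818)^0.309 = 21.9392 m/s
ΔV = 21.9392 − 14.1 = 7.8392 m/s

7.84 m/s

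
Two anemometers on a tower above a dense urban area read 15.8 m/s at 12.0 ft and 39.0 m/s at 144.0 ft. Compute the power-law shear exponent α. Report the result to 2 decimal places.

Power law: V₂/V₁ = (z₂/z₁)^α ⇒ α = ln(V₂/V₁) / ln(z₂/z₁)
α = ln(39.0/15.8) / ln(144.0/12.0) = ln(2.4684) / ln(12.0000)
  = 0.90355 / 2.48491 = 0.36362

α ≈ 0.36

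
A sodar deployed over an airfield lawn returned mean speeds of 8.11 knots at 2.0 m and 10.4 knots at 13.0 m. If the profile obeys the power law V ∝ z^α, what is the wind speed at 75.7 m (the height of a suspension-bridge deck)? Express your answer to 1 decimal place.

First find α: α = ln(V₂/V₁)/ln(z₂/z₁) = ln(10.4/8.11)/ln(13.0/2.0) = 0.24871/1.87180 = 0.1329
Extrapolate from 13.0 m to 75.7 m: V₃ = 10.4 × (75.7/13.0)^0.1329 = 10.4 × 1.2638 = 13.1432 knots

13.1 knots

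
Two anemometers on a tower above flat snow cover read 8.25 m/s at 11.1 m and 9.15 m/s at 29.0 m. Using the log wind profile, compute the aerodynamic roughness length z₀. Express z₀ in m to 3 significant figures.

Log law: V(z) ∝ ln(z/z₀). With r = V₁/V₂ = 8.25/9.15 = 0.90164,
r · ln(z₂/z₀) = ln(z₁/z₀) ⇒ ln z₀ = (ln z₁ − r·ln z₂)/(1 − r)
ln z₀ = (2.40695 − 0.90164×3.36730) / 0.09836 = -6.3963
z₀ = exp(-6.3963) = 0.001668 m

z₀ ≈ 0.00167 m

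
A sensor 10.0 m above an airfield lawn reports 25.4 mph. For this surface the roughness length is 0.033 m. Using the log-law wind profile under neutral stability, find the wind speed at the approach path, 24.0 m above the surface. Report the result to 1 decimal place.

Log law: V(z) ∝ ln(z/z₀), so V₂/V₁ = ln(z₂/z₀) / ln(z₁/z₀).
ln(24.0/0.033) = 6.5893, ln(10.0/0.033) = 5.7138
V₂ = 25.4 × 6.5893/5.7138 = 25.4 × 1.1532 = 29.2918 mph

29.3 mph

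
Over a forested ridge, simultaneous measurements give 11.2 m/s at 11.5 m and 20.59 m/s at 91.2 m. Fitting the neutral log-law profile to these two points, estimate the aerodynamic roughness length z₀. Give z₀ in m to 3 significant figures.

Log law: V(z) ∝ ln(z/z₀). With r = V₁/V₂ = 11.2/20.59 = 0.54395,
r · ln(z₂/z₀) = ln(z₁/z₀) ⇒ ln z₀ = (ln z₁ − r·ln z₂)/(1 − r)
ln z₀ = (2.44235 − 0.54395×4.51305) / 0.45605 = -0.0275
z₀ = exp(-0.0275) = 0.9729 m

z₀ ≈ 0.973 m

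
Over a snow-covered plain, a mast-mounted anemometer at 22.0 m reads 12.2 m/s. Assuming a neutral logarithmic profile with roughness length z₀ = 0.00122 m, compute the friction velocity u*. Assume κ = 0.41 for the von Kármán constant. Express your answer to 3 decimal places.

u* ≈ 0.510 m/s

Log law: V(z) = (u*/κ) · ln(z/z₀) ⇒ u* = κ · V / ln(z/z₀)
u* = 0.41 × 12.2 / ln(22.0/0.00122) = 0.41 × 12.2 / 9.7999
   = 5.0020 / 9.7999 = 0.5104 m/s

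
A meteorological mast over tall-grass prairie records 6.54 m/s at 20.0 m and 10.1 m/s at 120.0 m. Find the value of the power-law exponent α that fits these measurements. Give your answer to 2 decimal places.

Power law: V₂/V₁ = (z₂/z₁)^α ⇒ α = ln(V₂/V₁) / ln(z₂/z₁)
α = ln(10.1/6.54) / ln(120.0/20.0) = ln(1.5443) / ln(6.0000)
  = 0.43460 / 1.79176 = 0.24255

α ≈ 0.24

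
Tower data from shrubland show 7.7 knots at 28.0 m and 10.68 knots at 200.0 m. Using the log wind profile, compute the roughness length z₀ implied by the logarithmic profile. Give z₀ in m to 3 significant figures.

z₀ ≈ 0.174 m

Log law: V(z) ∝ ln(z/z₀). With r = V₁/V₂ = 7.7/10.68 = 0.72097,
r · ln(z₂/z₀) = ln(z₁/z₀) ⇒ ln z₀ = (ln z₁ − r·ln z₂)/(1 − r)
ln z₀ = (3.33220 − 0.72097×5.29832) / 0.27903 = -1.7480
z₀ = exp(-1.7480) = 0.1741 m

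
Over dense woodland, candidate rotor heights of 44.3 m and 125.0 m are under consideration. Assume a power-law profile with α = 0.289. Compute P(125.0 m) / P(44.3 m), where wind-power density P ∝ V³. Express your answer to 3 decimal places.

2.458

Speed ratio: V_B/V_A = (z_B/z_A)^α = (125.0/44.3)^0.289 = (2.8217)^0.289 = 1.34957
Power-density ratio: P_B/P_A = (V_B/V_A)³ = (1.34957)³ = 2.45804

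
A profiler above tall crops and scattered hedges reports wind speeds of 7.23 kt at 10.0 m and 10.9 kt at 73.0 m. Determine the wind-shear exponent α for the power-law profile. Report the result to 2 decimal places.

α ≈ 0.21

Power law: V₂/V₁ = (z₂/z₁)^α ⇒ α = ln(V₂/V₁) / ln(z₂/z₁)
α = ln(10.9/7.23) / ln(73.0/10.0) = ln(1.5076) / ln(7.3000)
  = 0.41052 / 1.98787 = 0.20651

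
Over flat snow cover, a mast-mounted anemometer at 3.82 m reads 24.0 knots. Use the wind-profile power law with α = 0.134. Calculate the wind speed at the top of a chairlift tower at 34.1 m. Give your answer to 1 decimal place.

Power-law profile: V₂ = V₁ · (z₂/z₁)^α
V₂ = 24.0 × (34.1/3.82)^0.134 = 24.0 × (8.9267)^0.134
    = 24.0 × 1.3409 = 32.1813 knots

32.2 knots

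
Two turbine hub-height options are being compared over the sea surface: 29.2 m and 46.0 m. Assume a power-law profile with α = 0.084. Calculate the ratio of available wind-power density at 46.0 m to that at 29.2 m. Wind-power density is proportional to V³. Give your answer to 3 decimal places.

1.121

Speed ratio: V_B/V_A = (z_B/z_A)^α = (46.0/29.2)^0.084 = (1.5753)^0.084 = 1.03891
Power-density ratio: P_B/P_A = (V_B/V_A)³ = (1.03891)³ = 1.12134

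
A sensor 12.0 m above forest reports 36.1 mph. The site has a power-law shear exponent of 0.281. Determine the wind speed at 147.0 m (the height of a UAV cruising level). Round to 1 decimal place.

73.0 mph

Power-law profile: V₂ = V₁ · (z₂/z₁)^α
V₂ = 36.1 × (147.0/12.0)^0.281 = 36.1 × (12.2500)^0.281
    = 36.1 × 2.0219 = 72.9917 mph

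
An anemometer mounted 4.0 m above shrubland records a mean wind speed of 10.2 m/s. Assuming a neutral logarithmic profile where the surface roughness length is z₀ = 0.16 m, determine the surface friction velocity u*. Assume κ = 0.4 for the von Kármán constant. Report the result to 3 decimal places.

u* ≈ 1.268 m/s

Log law: V(z) = (u*/κ) · ln(z/z₀) ⇒ u* = κ · V / ln(z/z₀)
u* = 0.4 × 10.2 / ln(4.0/0.16) = 0.4 × 10.2 / 3.2189
   = 4.0800 / 3.2189 = 1.2675 m/s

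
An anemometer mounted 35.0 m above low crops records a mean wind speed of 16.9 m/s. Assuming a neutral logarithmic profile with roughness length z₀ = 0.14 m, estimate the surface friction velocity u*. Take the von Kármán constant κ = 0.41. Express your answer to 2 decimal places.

u* ≈ 1.25 m/s

Log law: V(z) = (u*/κ) · ln(z/z₀) ⇒ u* = κ · V / ln(z/z₀)
u* = 0.41 × 16.9 / ln(35.0/0.14) = 0.41 × 16.9 / 5.5215
   = 6.9290 / 5.5215 = 1.2549 m/s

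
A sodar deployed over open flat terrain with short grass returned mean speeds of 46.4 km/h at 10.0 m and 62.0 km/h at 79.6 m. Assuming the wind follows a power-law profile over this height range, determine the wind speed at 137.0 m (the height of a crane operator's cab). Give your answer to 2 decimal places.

First find α: α = ln(V₂/V₁)/ln(z₂/z₁) = ln(62.0/46.4)/ln(79.6/10.0) = 0.28983/2.07443 = 0.1397
Extrapolate from 79.6 m to 137.0 m: V₃ = 62.0 × (137.0/79.6)^0.1397 = 62.0 × 1.0788 = 66.8865 km/h

66.89 km/h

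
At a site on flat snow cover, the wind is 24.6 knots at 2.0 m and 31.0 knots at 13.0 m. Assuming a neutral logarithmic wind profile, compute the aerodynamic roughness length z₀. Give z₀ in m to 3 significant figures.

z₀ ≈ 0.00150 m

Log law: V(z) ∝ ln(z/z₀). With r = V₁/V₂ = 24.6/31.0 = 0.79355,
r · ln(z₂/z₀) = ln(z₁/z₀) ⇒ ln z₀ = (ln z₁ − r·ln z₂)/(1 − r)
ln z₀ = (0.69315 − 0.79355×2.56495) / 0.20645 = -6.5016
z₀ = exp(-6.5016) = 0.001501 m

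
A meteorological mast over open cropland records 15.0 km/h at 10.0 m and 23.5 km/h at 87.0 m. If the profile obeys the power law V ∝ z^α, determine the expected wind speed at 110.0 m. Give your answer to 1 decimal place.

First find α: α = ln(V₂/V₁)/ln(z₂/z₁) = ln(23.5/15.0)/ln(87.0/10.0) = 0.44895/2.16332 = 0.2075
Extrapolate from 87.0 m to 110.0 m: V₃ = 23.5 × (110.0/87.0)^0.2075 = 23.5 × 1.0499 = 24.6723 km/h

24.7 km/h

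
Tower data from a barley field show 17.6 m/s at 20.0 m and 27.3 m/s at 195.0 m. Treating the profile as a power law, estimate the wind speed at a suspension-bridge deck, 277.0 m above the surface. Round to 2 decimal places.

First find α: α = ln(V₂/V₁)/ln(z₂/z₁) = ln(27.3/17.6)/ln(195.0/20.0) = 0.43899/2.27727 = 0.1928
Extrapolate from 195.0 m to 277.0 m: V₃ = 27.3 × (277.0/195.0)^0.1928 = 27.3 × 1.0700 = 29.2112 m/s

29.21 m/s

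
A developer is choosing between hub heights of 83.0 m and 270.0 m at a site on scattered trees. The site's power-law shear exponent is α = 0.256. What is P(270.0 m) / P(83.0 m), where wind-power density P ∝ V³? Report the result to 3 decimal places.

2.474

Speed ratio: V_B/V_A = (z_B/z_A)^α = (270.0/83.0)^0.256 = (3.2530)^0.256 = 1.35252
Power-density ratio: P_B/P_A = (V_B/V_A)³ = (1.35252)³ = 2.47420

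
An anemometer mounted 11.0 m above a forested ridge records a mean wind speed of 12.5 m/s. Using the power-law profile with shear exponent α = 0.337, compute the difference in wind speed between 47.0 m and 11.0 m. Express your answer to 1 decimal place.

Power law: V₂ = V₁ · (z₂/z₁)^α = 12.5 × (4.2727)^0.337 = 20.3919 m/s
ΔV = 20.3919 − 12.5 = 7.8919 m/s

7.9 m/s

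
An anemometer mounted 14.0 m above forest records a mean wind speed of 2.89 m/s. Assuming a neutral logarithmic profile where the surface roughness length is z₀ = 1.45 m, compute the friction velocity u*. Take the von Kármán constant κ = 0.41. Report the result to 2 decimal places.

Log law: V(z) = (u*/κ) · ln(z/z₀) ⇒ u* = κ · V / ln(z/z₀)
u* = 0.41 × 2.89 / ln(14.0/1.45) = 0.41 × 2.89 / 2.2675
   = 1.1849 / 2.2675 = 0.5226 m/s

u* ≈ 0.52 m/s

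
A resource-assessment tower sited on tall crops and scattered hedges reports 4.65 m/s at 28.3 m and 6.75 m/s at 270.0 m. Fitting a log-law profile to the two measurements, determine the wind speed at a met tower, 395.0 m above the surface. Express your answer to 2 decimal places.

7.10 m/s

Log law: V ∝ ln(z/z₀). From the pair, with r = V₁/V₂ = 0.68889,
ln z₀ = (ln z₁ − r·ln z₂)/(1 − r) = (3.3429 − 0.68889×5.5984)/0.31111 = -1.6516 → z₀ = 0.1917 m
V₃ = V₁ · ln(z₃/z₀)/ln(z₁/z₀) = 4.65 × 7.6305/4.9945 = 7.1042 m/s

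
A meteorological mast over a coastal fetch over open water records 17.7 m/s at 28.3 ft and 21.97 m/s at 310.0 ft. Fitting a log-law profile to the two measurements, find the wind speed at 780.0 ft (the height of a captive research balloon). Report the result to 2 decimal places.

Log law: V ∝ ln(z/z₀). From the pair, with r = V₁/V₂ = 0.80564,
ln z₀ = (ln z₁ − r·ln z₂)/(1 − r) = (3.3429 − 0.80564×5.7366)/0.19436 = -6.5795 → z₀ = 0.001388 ft
V₃ = V₁ · ln(z₃/z₀)/ln(z₁/z₀) = 17.7 × 13.2388/9.9224 = 23.6160 m/s

23.62 m/s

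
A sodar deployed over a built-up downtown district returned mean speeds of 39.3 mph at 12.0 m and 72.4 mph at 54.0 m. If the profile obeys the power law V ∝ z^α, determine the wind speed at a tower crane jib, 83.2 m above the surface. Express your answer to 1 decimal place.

First find α: α = ln(V₂/V₁)/ln(z₂/z₁) = ln(72.4/39.3)/ln(54.0/12.0) = 0.61098/1.50408 = 0.4062
Extrapolate from 54.0 m to 83.2 m: V₃ = 72.4 × (83.2/54.0)^0.4062 = 72.4 × 1.1920 = 86.2974 mph

86.3 mph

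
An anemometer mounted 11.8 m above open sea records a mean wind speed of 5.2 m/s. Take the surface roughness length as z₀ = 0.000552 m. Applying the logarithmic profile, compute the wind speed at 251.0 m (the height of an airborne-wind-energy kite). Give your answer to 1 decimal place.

6.8 m/s

Log law: V(z) ∝ ln(z/z₀), so V₂/V₁ = ln(z₂/z₀) / ln(z₁/z₀).
ln(251.0/0.000552) = 13.0274, ln(11.8/0.000552) = 9.9701
V₂ = 5.2 × 13.0274/9.9701 = 5.2 × 1.3067 = 6.7946 m/s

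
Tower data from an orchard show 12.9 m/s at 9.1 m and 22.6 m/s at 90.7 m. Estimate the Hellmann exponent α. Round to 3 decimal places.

Power law: V₂/V₁ = (z₂/z₁)^α ⇒ α = ln(V₂/V₁) / ln(z₂/z₁)
α = ln(22.6/12.9) / ln(90.7/9.1) = ln(1.7519) / ln(9.9670)
  = 0.56072 / 2.29928 = 0.24387

α ≈ 0.244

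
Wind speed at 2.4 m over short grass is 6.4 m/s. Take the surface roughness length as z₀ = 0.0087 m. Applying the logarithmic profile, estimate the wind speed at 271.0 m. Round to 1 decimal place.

11.8 m/s

Log law: V(z) ∝ ln(z/z₀), so V₂/V₁ = ln(z₂/z₀) / ln(z₁/z₀).
ln(271.0/0.0087) = 10.3466, ln(2.4/0.0087) = 5.6199
V₂ = 6.4 × 10.3466/5.6199 = 6.4 × 1.8411 = 11.7828 m/s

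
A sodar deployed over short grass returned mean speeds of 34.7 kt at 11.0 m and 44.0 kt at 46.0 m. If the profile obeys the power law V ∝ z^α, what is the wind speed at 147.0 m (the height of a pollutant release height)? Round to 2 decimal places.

53.36 kt

First find α: α = ln(V₂/V₁)/ln(z₂/z₁) = ln(44.0/34.7)/ln(46.0/11.0) = 0.23745/1.43075 = 0.1660
Extrapolate from 46.0 m to 147.0 m: V₃ = 44.0 × (147.0/46.0)^0.1660 = 44.0 × 1.2127 = 53.3569 kt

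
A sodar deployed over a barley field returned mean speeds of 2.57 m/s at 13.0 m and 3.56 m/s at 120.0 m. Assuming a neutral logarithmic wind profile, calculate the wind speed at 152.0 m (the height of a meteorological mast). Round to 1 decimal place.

3.7 m/s

Log law: V ∝ ln(z/z₀). From the pair, with r = V₁/V₂ = 0.72191,
ln z₀ = (ln z₁ − r·ln z₂)/(1 − r) = (2.5649 − 0.72191×4.7875)/0.27809 = -3.2047 → z₀ = 0.04057 m
V₃ = V₁ · ln(z₃/z₀)/ln(z₁/z₀) = 2.57 × 8.2286/5.7696 = 3.6653 m/s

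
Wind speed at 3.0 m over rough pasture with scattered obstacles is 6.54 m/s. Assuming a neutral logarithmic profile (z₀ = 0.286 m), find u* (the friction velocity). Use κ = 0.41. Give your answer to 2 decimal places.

u* ≈ 1.14 m/s

Log law: V(z) = (u*/κ) · ln(z/z₀) ⇒ u* = κ · V / ln(z/z₀)
u* = 0.41 × 6.54 / ln(3.0/0.286) = 0.41 × 6.54 / 2.3504
   = 2.6814 / 2.3504 = 1.1408 m/s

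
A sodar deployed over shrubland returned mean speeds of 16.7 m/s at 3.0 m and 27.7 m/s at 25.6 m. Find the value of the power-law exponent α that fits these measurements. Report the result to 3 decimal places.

α ≈ 0.236

Power law: V₂/V₁ = (z₂/z₁)^α ⇒ α = ln(V₂/V₁) / ln(z₂/z₁)
α = ln(27.7/16.7) / ln(25.6/3.0) = ln(1.6587) / ln(8.5333)
  = 0.50602 / 2.14398 = 0.23602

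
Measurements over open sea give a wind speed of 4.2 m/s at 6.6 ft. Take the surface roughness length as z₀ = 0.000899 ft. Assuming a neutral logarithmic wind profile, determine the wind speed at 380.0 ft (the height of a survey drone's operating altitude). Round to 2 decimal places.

Log law: V(z) ∝ ln(z/z₀), so V₂/V₁ = ln(z₂/z₀) / ln(z₁/z₀).
ln(380.0/0.000899) = 12.9544, ln(6.6/0.000899) = 8.9013
V₂ = 4.2 × 12.9544/8.9013 = 4.2 × 1.4553 = 6.1124 m/s

6.11 m/s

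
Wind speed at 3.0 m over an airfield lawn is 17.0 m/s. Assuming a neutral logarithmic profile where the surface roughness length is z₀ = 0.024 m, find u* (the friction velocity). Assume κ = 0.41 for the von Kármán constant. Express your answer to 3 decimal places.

u* ≈ 1.444 m/s

Log law: V(z) = (u*/κ) · ln(z/z₀) ⇒ u* = κ · V / ln(z/z₀)
u* = 0.41 × 17.0 / ln(3.0/0.024) = 0.41 × 17.0 / 4.8283
   = 6.9700 / 4.8283 = 1.4436 m/s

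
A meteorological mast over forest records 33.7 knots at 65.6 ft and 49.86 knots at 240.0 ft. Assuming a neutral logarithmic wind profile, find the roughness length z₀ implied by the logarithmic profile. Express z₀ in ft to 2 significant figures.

z₀ ≈ 4.4 ft

Log law: V(z) ∝ ln(z/z₀). With r = V₁/V₂ = 33.7/49.86 = 0.67589,
r · ln(z₂/z₀) = ln(z₁/z₀) ⇒ ln z₀ = (ln z₁ − r·ln z₂)/(1 − r)
ln z₀ = (4.18358 − 0.67589×5.48064) / 0.32411 = 1.4787
z₀ = exp(1.4787) = 4.387 ft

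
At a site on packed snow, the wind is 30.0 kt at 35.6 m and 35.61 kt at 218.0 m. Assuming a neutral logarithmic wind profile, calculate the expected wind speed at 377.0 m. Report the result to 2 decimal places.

Log law: V ∝ ln(z/z₀). From the pair, with r = V₁/V₂ = 0.84246,
ln z₀ = (ln z₁ − r·ln z₂)/(1 − r) = (3.5723 − 0.84246×5.3845)/0.15754 = -6.1183 → z₀ = 0.002202 m
V₃ = V₁ · ln(z₃/z₀)/ln(z₁/z₀) = 30.0 × 12.0505/9.6906 = 37.3057 kt

37.31 kt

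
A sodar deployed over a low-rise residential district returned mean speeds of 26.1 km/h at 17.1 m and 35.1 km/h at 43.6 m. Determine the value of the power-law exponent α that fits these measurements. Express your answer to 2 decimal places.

α ≈ 0.32

Power law: V₂/V₁ = (z₂/z₁)^α ⇒ α = ln(V₂/V₁) / ln(z₂/z₁)
α = ln(35.1/26.1) / ln(43.6/17.1) = ln(1.3448) / ln(2.5497)
  = 0.29627 / 0.93598 = 0.31653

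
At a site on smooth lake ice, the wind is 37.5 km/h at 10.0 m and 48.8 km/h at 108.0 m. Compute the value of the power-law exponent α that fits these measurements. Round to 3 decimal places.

α ≈ 0.111

Power law: V₂/V₁ = (z₂/z₁)^α ⇒ α = ln(V₂/V₁) / ln(z₂/z₁)
α = ln(48.8/37.5) / ln(108.0/10.0) = ln(1.3013) / ln(10.8000)
  = 0.26339 / 2.37955 = 0.11069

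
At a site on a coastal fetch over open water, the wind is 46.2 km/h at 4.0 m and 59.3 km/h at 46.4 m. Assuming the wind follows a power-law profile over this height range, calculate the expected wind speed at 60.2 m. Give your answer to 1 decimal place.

First find α: α = ln(V₂/V₁)/ln(z₂/z₁) = ln(59.3/46.2)/ln(46.4/4.0) = 0.24963/2.45101 = 0.1018
Extrapolate from 46.4 m to 60.2 m: V₃ = 59.3 × (60.2/46.4)^0.1018 = 59.3 × 1.0269 = 60.8936 km/h

60.9 km/h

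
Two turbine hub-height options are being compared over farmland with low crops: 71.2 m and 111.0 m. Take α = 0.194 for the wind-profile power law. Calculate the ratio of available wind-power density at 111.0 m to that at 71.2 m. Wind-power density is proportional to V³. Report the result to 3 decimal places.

Speed ratio: V_B/V_A = (z_B/z_A)^α = (111.0/71.2)^0.194 = (1.5590)^0.194 = 1.08996
Power-density ratio: P_B/P_A = (V_B/V_A)³ = (1.08996)³ = 1.29490

1.295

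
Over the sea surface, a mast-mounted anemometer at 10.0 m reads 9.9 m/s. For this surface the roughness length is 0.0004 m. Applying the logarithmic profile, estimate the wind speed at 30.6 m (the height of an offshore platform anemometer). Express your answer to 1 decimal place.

Log law: V(z) ∝ ln(z/z₀), so V₂/V₁ = ln(z₂/z₀) / ln(z₁/z₀).
ln(30.6/0.0004) = 11.2450, ln(10.0/0.0004) = 10.1266
V₂ = 9.9 × 11.2450/10.1266 = 9.9 × 1.1104 = 10.9934 m/s

11.0 m/s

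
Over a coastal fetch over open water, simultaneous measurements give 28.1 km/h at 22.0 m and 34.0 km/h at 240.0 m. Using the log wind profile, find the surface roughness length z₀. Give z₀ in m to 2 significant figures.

z₀ ≈ 0.00025 m

Log law: V(z) ∝ ln(z/z₀). With r = V₁/V₂ = 28.1/34.0 = 0.82647,
r · ln(z₂/z₀) = ln(z₁/z₀) ⇒ ln z₀ = (ln z₁ − r·ln z₂)/(1 − r)
ln z₀ = (3.09104 − 0.82647×5.48064) / 0.17353 = -8.2899
z₀ = exp(-8.2899) = 0.0002510 m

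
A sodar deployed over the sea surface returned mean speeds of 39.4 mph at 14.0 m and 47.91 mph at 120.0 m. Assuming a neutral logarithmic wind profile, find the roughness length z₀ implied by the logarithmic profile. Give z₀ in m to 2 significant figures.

z₀ ≈ 0.00067 m

Log law: V(z) ∝ ln(z/z₀). With r = V₁/V₂ = 39.4/47.91 = 0.82238,
r · ln(z₂/z₀) = ln(z₁/z₀) ⇒ ln z₀ = (ln z₁ − r·ln z₂)/(1 − r)
ln z₀ = (2.63906 − 0.82238×4.78749) / 0.17762 = -7.3079
z₀ = exp(-7.3079) = 0.0006702 m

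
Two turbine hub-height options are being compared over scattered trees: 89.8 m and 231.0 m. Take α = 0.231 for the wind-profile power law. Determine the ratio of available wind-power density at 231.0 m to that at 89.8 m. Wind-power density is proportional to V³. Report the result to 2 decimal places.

Speed ratio: V_B/V_A = (z_B/z_A)^α = (231.0/89.8)^0.231 = (2.5724)^0.231 = 1.24391
Power-density ratio: P_B/P_A = (V_B/V_A)³ = (1.24391)³ = 1.92470

1.92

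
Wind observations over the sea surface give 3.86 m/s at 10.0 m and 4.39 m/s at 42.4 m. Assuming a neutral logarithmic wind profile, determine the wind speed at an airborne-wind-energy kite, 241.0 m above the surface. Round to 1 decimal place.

5.0 m/s

Log law: V ∝ ln(z/z₀). From the pair, with r = V₁/V₂ = 0.87927,
ln z₀ = (ln z₁ − r·ln z₂)/(1 − r) = (2.3026 − 0.87927×3.7471)/0.12073 = -8.2182 → z₀ = 0.0002697 m
V₃ = V₁ · ln(z₃/z₀)/ln(z₁/z₀) = 3.86 × 13.7030/10.5208 = 5.0275 m/s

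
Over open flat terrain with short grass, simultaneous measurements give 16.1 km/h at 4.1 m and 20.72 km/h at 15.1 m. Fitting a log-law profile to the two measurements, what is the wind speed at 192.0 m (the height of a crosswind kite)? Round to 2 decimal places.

Log law: V ∝ ln(z/z₀). From the pair, with r = V₁/V₂ = 0.77703,
ln z₀ = (ln z₁ − r·ln z₂)/(1 − r) = (1.4110 − 0.77703×2.7147)/0.22297 = -3.1322 → z₀ = 0.04362 m
V₃ = V₁ · ln(z₃/z₀)/ln(z₁/z₀) = 16.1 × 8.3897/4.5432 = 29.7310 km/h

29.73 km/h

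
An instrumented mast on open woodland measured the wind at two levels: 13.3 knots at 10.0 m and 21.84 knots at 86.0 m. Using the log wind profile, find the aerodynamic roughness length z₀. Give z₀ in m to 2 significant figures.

z₀ ≈ 0.35 m

Log law: V(z) ∝ ln(z/z₀). With r = V₁/V₂ = 13.3/21.84 = 0.60897,
r · ln(z₂/z₀) = ln(z₁/z₀) ⇒ ln z₀ = (ln z₁ − r·ln z₂)/(1 − r)
ln z₀ = (2.30259 − 0.60897×4.45435) / 0.39103 = -1.0485
z₀ = exp(-1.0485) = 0.3505 m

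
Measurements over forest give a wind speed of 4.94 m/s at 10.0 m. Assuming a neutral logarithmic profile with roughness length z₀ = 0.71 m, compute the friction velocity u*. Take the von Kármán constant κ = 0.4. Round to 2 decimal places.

Log law: V(z) = (u*/κ) · ln(z/z₀) ⇒ u* = κ · V / ln(z/z₀)
u* = 0.4 × 4.94 / ln(10.0/0.71) = 0.4 × 4.94 / 2.6451
   = 1.9760 / 2.6451 = 0.7470 m/s

u* ≈ 0.75 m/s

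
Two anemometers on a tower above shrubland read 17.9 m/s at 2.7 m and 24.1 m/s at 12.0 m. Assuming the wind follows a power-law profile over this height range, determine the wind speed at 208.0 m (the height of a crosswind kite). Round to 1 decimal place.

First find α: α = ln(V₂/V₁)/ln(z₂/z₁) = ln(24.1/17.9)/ln(12.0/2.7) = 0.29741/1.49165 = 0.1994
Extrapolate from 12.0 m to 208.0 m: V₃ = 24.1 × (208.0/12.0)^0.1994 = 24.1 × 1.7661 = 42.5627 m/s

42.6 m/s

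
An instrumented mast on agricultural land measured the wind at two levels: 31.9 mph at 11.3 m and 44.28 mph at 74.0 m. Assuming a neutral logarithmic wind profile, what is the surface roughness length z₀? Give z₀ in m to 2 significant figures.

z₀ ≈ 0.089 m

Log law: V(z) ∝ ln(z/z₀). With r = V₁/V₂ = 31.9/44.28 = 0.72042,
r · ln(z₂/z₀) = ln(z₁/z₀) ⇒ ln z₀ = (ln z₁ − r·ln z₂)/(1 − r)
ln z₀ = (2.42480 − 0.72042×4.30407) / 0.27958 = -2.4176
z₀ = exp(-2.4176) = 0.08914 m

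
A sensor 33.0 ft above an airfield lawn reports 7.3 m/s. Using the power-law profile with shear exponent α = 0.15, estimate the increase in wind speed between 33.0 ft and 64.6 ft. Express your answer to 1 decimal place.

0.8 m/s

Power law: V₂ = V₁ · (z₂/z₁)^α = 7.3 × (1.9576)^0.15 = 8.0738 m/s
ΔV = 8.0738 − 7.3 = 0.7738 m/s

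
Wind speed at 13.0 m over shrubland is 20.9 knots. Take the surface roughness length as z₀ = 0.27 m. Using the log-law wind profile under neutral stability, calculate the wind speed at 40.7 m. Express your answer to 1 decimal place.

27.1 knots

Log law: V(z) ∝ ln(z/z₀), so V₂/V₁ = ln(z₂/z₀) / ln(z₁/z₀).
ln(40.7/0.27) = 5.0156, ln(13.0/0.27) = 3.8743
V₂ = 20.9 × 5.0156/3.8743 = 20.9 × 1.2946 = 27.0567 knots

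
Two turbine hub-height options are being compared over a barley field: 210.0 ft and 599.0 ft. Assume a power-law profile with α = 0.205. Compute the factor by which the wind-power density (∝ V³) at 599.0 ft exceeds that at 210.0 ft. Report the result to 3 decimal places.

1.905

Speed ratio: V_B/V_A = (z_B/z_A)^α = (599.0/210.0)^0.205 = (2.8524)^0.205 = 1.23970
Power-density ratio: P_B/P_A = (V_B/V_A)³ = (1.23970)³ = 1.90525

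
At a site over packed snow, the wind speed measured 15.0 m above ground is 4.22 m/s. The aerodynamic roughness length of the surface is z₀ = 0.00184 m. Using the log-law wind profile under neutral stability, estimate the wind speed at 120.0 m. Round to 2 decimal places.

5.19 m/s

Log law: V(z) ∝ ln(z/z₀), so V₂/V₁ = ln(z₂/z₀) / ln(z₁/z₀).
ln(120.0/0.00184) = 11.0855, ln(15.0/0.00184) = 9.0060
V₂ = 4.22 × 11.0855/9.0060 = 4.22 × 1.2309 = 5.1944 m/s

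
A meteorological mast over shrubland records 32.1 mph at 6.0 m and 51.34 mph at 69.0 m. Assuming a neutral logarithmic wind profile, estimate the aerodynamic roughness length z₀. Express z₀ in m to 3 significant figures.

Log law: V(z) ∝ ln(z/z₀). With r = V₁/V₂ = 32.1/51.34 = 0.62524,
r · ln(z₂/z₀) = ln(z₁/z₀) ⇒ ln z₀ = (ln z₁ − r·ln z₂)/(1 − r)
ln z₀ = (1.79176 − 0.62524×4.23411) / 0.37476 = -2.2831
z₀ = exp(-2.2831) = 0.1020 m

z₀ ≈ 0.102 m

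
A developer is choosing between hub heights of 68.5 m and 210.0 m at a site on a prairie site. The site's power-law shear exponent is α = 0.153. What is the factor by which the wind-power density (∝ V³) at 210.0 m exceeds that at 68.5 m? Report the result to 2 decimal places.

1.67

Speed ratio: V_B/V_A = (z_B/z_A)^α = (210.0/68.5)^0.153 = (3.0657)^0.153 = 1.18697
Power-density ratio: P_B/P_A = (V_B/V_A)³ = (1.18697)³ = 1.67231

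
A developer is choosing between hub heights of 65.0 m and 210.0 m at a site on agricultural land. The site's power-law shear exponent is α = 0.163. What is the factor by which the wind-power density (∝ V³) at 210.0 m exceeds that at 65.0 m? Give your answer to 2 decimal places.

1.77

Speed ratio: V_B/V_A = (z_B/z_A)^α = (210.0/65.0)^0.163 = (3.2308)^0.163 = 1.21065
Power-density ratio: P_B/P_A = (V_B/V_A)³ = (1.21065)³ = 1.77440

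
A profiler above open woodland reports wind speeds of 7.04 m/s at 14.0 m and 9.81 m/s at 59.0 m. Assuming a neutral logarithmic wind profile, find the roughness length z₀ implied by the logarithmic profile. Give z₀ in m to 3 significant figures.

z₀ ≈ 0.362 m

Log law: V(z) ∝ ln(z/z₀). With r = V₁/V₂ = 7.04/9.81 = 0.71764,
r · ln(z₂/z₀) = ln(z₁/z₀) ⇒ ln z₀ = (ln z₁ − r·ln z₂)/(1 − r)
ln z₀ = (2.63906 − 0.71764×4.07754) / 0.28236 = -1.0169
z₀ = exp(-1.0169) = 0.3617 m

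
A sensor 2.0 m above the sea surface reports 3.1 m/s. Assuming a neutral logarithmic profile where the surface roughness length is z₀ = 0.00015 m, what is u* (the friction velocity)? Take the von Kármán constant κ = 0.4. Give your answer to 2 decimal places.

Log law: V(z) = (u*/κ) · ln(z/z₀) ⇒ u* = κ · V / ln(z/z₀)
u* = 0.4 × 3.1 / ln(2.0/0.00015) = 0.4 × 3.1 / 9.4980
   = 1.2400 / 9.4980 = 0.1306 m/s

u* ≈ 0.13 m/s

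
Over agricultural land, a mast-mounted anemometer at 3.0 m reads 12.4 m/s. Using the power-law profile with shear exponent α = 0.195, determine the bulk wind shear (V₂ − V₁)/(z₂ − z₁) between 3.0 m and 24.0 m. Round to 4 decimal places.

0.2953 m/s/m

Power law: V₂ = V₁ · (z₂/z₁)^α = 12.4 × (8.0000)^0.195 = 18.6005 m/s
ΔV/Δz = (18.6005 − 12.4)/(24.0 − 3.0) = 6.2005/21.0000 = 0.29526 m/s/m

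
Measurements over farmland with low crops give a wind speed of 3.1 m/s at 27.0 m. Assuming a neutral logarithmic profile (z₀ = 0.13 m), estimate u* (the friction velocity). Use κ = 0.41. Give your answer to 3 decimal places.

u* ≈ 0.238 m/s

Log law: V(z) = (u*/κ) · ln(z/z₀) ⇒ u* = κ · V / ln(z/z₀)
u* = 0.41 × 3.1 / ln(27.0/0.13) = 0.41 × 3.1 / 5.3361
   = 1.2710 / 5.3361 = 0.2382 m/s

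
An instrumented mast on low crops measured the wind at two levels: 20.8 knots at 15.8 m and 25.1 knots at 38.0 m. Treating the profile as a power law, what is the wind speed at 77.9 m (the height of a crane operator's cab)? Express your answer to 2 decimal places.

29.27 knots

First find α: α = ln(V₂/V₁)/ln(z₂/z₁) = ln(25.1/20.8)/ln(38.0/15.8) = 0.18791/0.87758 = 0.2141
Extrapolate from 38.0 m to 77.9 m: V₃ = 25.1 × (77.9/38.0)^0.2141 = 25.1 × 1.1662 = 29.2704 knots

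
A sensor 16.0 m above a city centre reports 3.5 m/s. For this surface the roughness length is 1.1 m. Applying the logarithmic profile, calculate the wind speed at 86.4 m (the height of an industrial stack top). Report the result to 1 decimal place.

Log law: V(z) ∝ ln(z/z₀), so V₂/V₁ = ln(z₂/z₀) / ln(z₁/z₀).
ln(86.4/1.1) = 4.3637, ln(16.0/1.1) = 2.6773
V₂ = 3.5 × 4.3637/2.6773 = 3.5 × 1.6299 = 5.7046 m/s

5.7 m/s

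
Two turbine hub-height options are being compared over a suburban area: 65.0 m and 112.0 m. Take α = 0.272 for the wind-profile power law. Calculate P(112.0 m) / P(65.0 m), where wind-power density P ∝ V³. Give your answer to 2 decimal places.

1.56

Speed ratio: V_B/V_A = (z_B/z_A)^α = (112.0/65.0)^0.272 = (1.7231)^0.272 = 1.15951
Power-density ratio: P_B/P_A = (V_B/V_A)³ = (1.15951)³ = 1.55892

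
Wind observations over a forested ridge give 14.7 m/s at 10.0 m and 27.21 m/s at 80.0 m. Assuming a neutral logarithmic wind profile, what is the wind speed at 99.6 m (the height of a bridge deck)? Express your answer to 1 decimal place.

Log law: V ∝ ln(z/z₀). From the pair, with r = V₁/V₂ = 0.54024,
ln z₀ = (ln z₁ − r·ln z₂)/(1 − r) = (2.3026 − 0.54024×4.3820)/0.45976 = -0.1409 → z₀ = 0.8686 m
V₃ = V₁ · ln(z₃/z₀)/ln(z₁/z₀) = 14.7 × 4.7420/2.4435 = 28.5283 m/s

28.5 m/s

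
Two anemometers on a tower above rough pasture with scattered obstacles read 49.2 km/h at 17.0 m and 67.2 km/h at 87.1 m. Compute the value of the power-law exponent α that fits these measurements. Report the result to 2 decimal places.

α ≈ 0.19

Power law: V₂/V₁ = (z₂/z₁)^α ⇒ α = ln(V₂/V₁) / ln(z₂/z₁)
α = ln(67.2/49.2) / ln(87.1/17.0) = ln(1.3659) / ln(5.1235)
  = 0.31178 / 1.63384 = 0.19083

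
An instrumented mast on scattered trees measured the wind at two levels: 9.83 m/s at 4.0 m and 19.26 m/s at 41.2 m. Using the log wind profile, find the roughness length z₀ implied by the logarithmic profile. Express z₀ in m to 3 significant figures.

z₀ ≈ 0.352 m

Log law: V(z) ∝ ln(z/z₀). With r = V₁/V₂ = 9.83/19.26 = 0.51038,
r · ln(z₂/z₀) = ln(z₁/z₀) ⇒ ln z₀ = (ln z₁ − r·ln z₂)/(1 − r)
ln z₀ = (1.38629 − 0.51038×3.71844) / 0.48962 = -1.0448
z₀ = exp(-1.0448) = 0.3518 m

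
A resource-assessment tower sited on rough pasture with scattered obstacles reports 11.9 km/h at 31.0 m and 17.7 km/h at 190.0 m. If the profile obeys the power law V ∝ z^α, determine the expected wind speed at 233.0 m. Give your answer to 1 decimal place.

18.5 km/h

First find α: α = ln(V₂/V₁)/ln(z₂/z₁) = ln(17.7/11.9)/ln(190.0/31.0) = 0.39703/1.81304 = 0.2190
Extrapolate from 190.0 m to 233.0 m: V₃ = 17.7 × (233.0/190.0)^0.2190 = 17.7 × 1.0457 = 18.5087 km/h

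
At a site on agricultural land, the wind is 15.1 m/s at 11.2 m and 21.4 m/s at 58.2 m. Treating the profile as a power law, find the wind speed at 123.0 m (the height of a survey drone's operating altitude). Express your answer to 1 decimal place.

25.1 m/s

First find α: α = ln(V₂/V₁)/ln(z₂/z₁) = ln(21.4/15.1)/ln(58.2/11.2) = 0.34870/1.64797 = 0.2116
Extrapolate from 58.2 m to 123.0 m: V₃ = 21.4 × (123.0/58.2)^0.2116 = 21.4 × 1.1716 = 25.0713 m/s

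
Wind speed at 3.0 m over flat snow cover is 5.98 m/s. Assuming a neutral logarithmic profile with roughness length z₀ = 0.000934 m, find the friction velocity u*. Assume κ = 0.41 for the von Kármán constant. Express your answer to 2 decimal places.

u* ≈ 0.30 m/s

Log law: V(z) = (u*/κ) · ln(z/z₀) ⇒ u* = κ · V / ln(z/z₀)
u* = 0.41 × 5.98 / ln(3.0/0.000934) = 0.41 × 5.98 / 8.0746
   = 2.4518 / 8.0746 = 0.3036 m/s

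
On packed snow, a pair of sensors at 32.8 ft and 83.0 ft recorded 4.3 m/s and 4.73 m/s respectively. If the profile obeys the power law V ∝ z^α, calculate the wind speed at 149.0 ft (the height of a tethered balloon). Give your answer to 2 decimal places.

First find α: α = ln(V₂/V₁)/ln(z₂/z₁) = ln(4.73/4.3)/ln(83.0/32.8) = 0.09531/0.92841 = 0.1027
Extrapolate from 83.0 ft to 149.0 ft: V₃ = 4.73 × (149.0/83.0)^0.1027 = 4.73 × 1.0619 = 5.0228 m/s

5.02 m/s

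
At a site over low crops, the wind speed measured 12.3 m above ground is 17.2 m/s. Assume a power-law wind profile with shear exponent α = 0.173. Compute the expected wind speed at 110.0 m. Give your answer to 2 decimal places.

Power-law profile: V₂ = V₁ · (z₂/z₁)^α
V₂ = 17.2 × (110.0/12.3)^0.173 = 17.2 × (8.9431)^0.173
    = 17.2 × 1.4609 = 25.1267 m/s

25.13 m/s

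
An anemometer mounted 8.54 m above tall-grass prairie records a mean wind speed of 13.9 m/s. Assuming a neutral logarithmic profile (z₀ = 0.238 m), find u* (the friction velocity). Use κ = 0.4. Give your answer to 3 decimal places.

u* ≈ 1.553 m/s

Log law: V(z) = (u*/κ) · ln(z/z₀) ⇒ u* = κ · V / ln(z/z₀)
u* = 0.4 × 13.9 / ln(8.54/0.238) = 0.4 × 13.9 / 3.5802
   = 5.5600 / 3.5802 = 1.5530 m/s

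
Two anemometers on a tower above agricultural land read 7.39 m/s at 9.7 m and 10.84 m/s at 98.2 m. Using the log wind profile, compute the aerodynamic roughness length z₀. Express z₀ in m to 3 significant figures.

Log law: V(z) ∝ ln(z/z₀). With r = V₁/V₂ = 7.39/10.84 = 0.68173,
r · ln(z₂/z₀) = ln(z₁/z₀) ⇒ ln z₀ = (ln z₁ − r·ln z₂)/(1 − r)
ln z₀ = (2.27213 − 0.68173×4.58701) / 0.31827 = -2.6864
z₀ = exp(-2.6864) = 0.06812 m

z₀ ≈ 0.0681 m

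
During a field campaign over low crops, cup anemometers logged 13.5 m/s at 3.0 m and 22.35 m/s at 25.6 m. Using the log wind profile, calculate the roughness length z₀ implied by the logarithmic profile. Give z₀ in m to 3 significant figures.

z₀ ≈ 0.114 m

Log law: V(z) ∝ ln(z/z₀). With r = V₁/V₂ = 13.5/22.35 = 0.60403,
r · ln(z₂/z₀) = ln(z₁/z₀) ⇒ ln z₀ = (ln z₁ − r·ln z₂)/(1 − r)
ln z₀ = (1.09861 − 0.60403×3.24259) / 0.39597 = -2.1719
z₀ = exp(-2.1719) = 0.1140 m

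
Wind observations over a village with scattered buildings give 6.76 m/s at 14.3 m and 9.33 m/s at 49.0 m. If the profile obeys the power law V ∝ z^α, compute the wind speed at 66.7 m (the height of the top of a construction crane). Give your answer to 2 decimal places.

First find α: α = ln(V₂/V₁)/ln(z₂/z₁) = ln(9.33/6.76)/ln(49.0/14.3) = 0.32221/1.23156 = 0.2616
Extrapolate from 49.0 m to 66.7 m: V₃ = 9.33 × (66.7/49.0)^0.2616 = 9.33 × 1.0840 = 10.1140 m/s

10.11 m/s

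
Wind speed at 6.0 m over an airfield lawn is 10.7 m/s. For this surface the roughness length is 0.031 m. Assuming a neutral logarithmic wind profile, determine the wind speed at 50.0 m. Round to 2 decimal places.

Log law: V(z) ∝ ln(z/z₀), so V₂/V₁ = ln(z₂/z₀) / ln(z₁/z₀).
ln(50.0/0.031) = 7.3858, ln(6.0/0.031) = 5.2655
V₂ = 10.7 × 7.3858/5.2655 = 10.7 × 1.4027 = 15.0086 m/s

15.01 m/s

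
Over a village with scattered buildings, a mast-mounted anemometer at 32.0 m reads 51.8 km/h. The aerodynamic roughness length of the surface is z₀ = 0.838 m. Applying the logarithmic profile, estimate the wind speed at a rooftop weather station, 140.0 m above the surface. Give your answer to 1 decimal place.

72.8 km/h

Log law: V(z) ∝ ln(z/z₀), so V₂/V₁ = ln(z₂/z₀) / ln(z₁/z₀).
ln(140.0/0.838) = 5.1184, ln(32.0/0.838) = 3.6425
V₂ = 51.8 × 5.1184/3.6425 = 51.8 × 1.4052 = 72.7890 km/h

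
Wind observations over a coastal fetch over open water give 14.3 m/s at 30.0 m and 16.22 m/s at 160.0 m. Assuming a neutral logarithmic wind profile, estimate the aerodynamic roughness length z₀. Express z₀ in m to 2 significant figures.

Log law: V(z) ∝ ln(z/z₀). With r = V₁/V₂ = 14.3/16.22 = 0.88163,
r · ln(z₂/z₀) = ln(z₁/z₀) ⇒ ln z₀ = (ln z₁ − r·ln z₂)/(1 − r)
ln z₀ = (3.40120 − 0.88163×5.07517) / 0.11837 = -9.0664
z₀ = exp(-9.0664) = 0.0001155 m

z₀ ≈ 0.00012 m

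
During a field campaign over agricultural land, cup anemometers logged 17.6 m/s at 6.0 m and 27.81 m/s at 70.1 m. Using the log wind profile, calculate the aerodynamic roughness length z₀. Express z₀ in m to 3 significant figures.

Log law: V(z) ∝ ln(z/z₀). With r = V₁/V₂ = 17.6/27.81 = 0.63287,
r · ln(z₂/z₀) = ln(z₁/z₀) ⇒ ln z₀ = (ln z₁ − r·ln z₂)/(1 − r)
ln z₀ = (1.79176 − 0.63287×4.24992) / 0.36713 = -2.4456
z₀ = exp(-2.4456) = 0.08667 m

z₀ ≈ 0.0867 m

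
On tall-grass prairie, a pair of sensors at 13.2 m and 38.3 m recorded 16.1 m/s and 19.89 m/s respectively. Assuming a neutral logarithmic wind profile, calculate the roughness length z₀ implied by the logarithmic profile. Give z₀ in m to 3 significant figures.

Log law: V(z) ∝ ln(z/z₀). With r = V₁/V₂ = 16.1/19.89 = 0.80945,
r · ln(z₂/z₀) = ln(z₁/z₀) ⇒ ln z₀ = (ln z₁ − r·ln z₂)/(1 − r)
ln z₀ = (2.58022 − 0.80945×3.64545) / 0.19055 = -1.9449
z₀ = exp(-1.9449) = 0.1430 m

z₀ ≈ 0.143 m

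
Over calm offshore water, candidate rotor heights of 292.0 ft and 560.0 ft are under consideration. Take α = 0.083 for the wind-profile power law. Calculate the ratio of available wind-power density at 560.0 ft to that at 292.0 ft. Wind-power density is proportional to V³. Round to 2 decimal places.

Speed ratio: V_B/V_A = (z_B/z_A)^α = (560.0/292.0)^0.083 = (1.9178)^0.083 = 1.05554
Power-density ratio: P_B/P_A = (V_B/V_A)³ = (1.05554)³ = 1.17603

1.18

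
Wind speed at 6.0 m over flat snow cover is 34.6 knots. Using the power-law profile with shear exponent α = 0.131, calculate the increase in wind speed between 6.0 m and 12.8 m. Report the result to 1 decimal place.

3.6 knots

Power law: V₂ = V₁ · (z₂/z₁)^α = 34.6 × (2.1333)^0.131 = 38.2105 knots
ΔV = 38.2105 − 34.6 = 3.6105 knots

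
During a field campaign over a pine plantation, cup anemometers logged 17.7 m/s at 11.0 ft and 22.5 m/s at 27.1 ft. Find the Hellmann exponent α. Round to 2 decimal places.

α ≈ 0.27

Power law: V₂/V₁ = (z₂/z₁)^α ⇒ α = ln(V₂/V₁) / ln(z₂/z₁)
α = ln(22.5/17.7) / ln(27.1/11.0) = ln(1.2712) / ln(2.4636)
  = 0.23995 / 0.90164 = 0.26613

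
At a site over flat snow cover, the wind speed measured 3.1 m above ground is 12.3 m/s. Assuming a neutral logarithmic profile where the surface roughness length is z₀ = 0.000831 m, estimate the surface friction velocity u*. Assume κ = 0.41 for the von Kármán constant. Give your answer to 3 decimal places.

Log law: V(z) = (u*/κ) · ln(z/z₀) ⇒ u* = κ · V / ln(z/z₀)
u* = 0.41 × 12.3 / ln(3.1/0.000831) = 0.41 × 12.3 / 8.2243
   = 5.0430 / 8.2243 = 0.6132 m/s

u* ≈ 0.613 m/s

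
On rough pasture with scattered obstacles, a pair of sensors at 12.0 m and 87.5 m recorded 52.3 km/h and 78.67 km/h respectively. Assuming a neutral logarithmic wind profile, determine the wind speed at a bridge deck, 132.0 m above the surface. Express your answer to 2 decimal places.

Log law: V ∝ ln(z/z₀). From the pair, with r = V₁/V₂ = 0.66480,
ln z₀ = (ln z₁ − r·ln z₂)/(1 − r) = (2.4849 − 0.66480×4.4716)/0.33520 = -1.4554 → z₀ = 0.2333 m
V₃ = V₁ · ln(z₃/z₀)/ln(z₁/z₀) = 52.3 × 6.3382/3.9403 = 84.1274 km/h

84.13 km/h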